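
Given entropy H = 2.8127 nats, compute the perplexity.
16.6548

Perplexity is e^H (or exp(H) for natural log).

H = 2.8127 nats
Perplexity = e^2.8127 = 16.6548

Interpretation: The model's uncertainty is equivalent to choosing uniformly among 16.7 options.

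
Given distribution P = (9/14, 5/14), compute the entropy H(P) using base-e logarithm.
0.6518 nats

Shannon entropy is H(X) = -Σ p(x) log p(x).

For P = (9/14, 5/14):
H = -9/14 × log_e(9/14) -5/14 × log_e(5/14)
H = 0.6518 nats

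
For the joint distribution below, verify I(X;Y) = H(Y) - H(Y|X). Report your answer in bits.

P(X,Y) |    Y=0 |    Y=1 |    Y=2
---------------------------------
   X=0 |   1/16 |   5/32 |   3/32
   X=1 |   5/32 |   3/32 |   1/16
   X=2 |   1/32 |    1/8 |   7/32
I(X;Y) = 0.1526 bits

Mutual information has multiple equivalent forms:
- I(X;Y) = H(X) - H(X|Y)
- I(X;Y) = H(Y) - H(Y|X)
- I(X;Y) = H(X) + H(Y) - H(X,Y)

Computing all quantities:
H(X) = 1.5794, H(Y) = 1.5613, H(X,Y) = 2.9881
H(X|Y) = 1.4268, H(Y|X) = 1.4087

Verification:
H(X) - H(X|Y) = 1.5794 - 1.4268 = 0.1526
H(Y) - H(Y|X) = 1.5613 - 1.4087 = 0.1526
H(X) + H(Y) - H(X,Y) = 1.5794 + 1.5613 - 2.9881 = 0.1526

All forms give I(X;Y) = 0.1526 bits. ✓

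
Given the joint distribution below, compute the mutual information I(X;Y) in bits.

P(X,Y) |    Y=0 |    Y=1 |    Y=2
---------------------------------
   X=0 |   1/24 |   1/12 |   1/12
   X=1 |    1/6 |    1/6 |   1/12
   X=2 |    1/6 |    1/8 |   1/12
0.0361 bits

Mutual information: I(X;Y) = H(X) + H(Y) - H(X,Y)

Marginals:
P(X) = (5/24, 5/12, 3/8), H(X) = 1.5284 bits
P(Y) = (3/8, 3/8, 1/4), H(Y) = 1.5613 bits

Joint entropy: H(X,Y) = 3.0535 bits

I(X;Y) = 1.5284 + 1.5613 - 3.0535 = 0.0361 bits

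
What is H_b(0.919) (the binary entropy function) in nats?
0.2812 nats

The binary entropy function is:
H(p) = -p log(p) - (1-p) log(1-p)

H(0.919) = -0.919 × log_e(0.919) - 0.081 × log_e(0.081)
H(0.919) = 0.2812 nats

Note: Binary entropy is maximized at p=0.5 (H=1 bit) and minimized at p=0 or p=1 (H=0).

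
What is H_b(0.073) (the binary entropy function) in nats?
0.2613 nats

The binary entropy function is:
H(p) = -p log(p) - (1-p) log(1-p)

H(0.073) = -0.073 × log_e(0.073) - 0.927 × log_e(0.927)
H(0.073) = 0.2613 nats

Note: Binary entropy is maximized at p=0.5 (H=1 bit) and minimized at p=0 or p=1 (H=0).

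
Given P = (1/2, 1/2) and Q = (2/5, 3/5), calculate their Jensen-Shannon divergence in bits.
0.0073 bits

Jensen-Shannon divergence is:
JSD(P||Q) = 0.5 × D_KL(P||M) + 0.5 × D_KL(Q||M)
where M = 0.5 × (P + Q) is the mixture distribution.

M = 0.5 × (1/2, 1/2) + 0.5 × (2/5, 3/5) = (9/20, 11/20)

D_KL(P||M) = 0.0072 bits
D_KL(Q||M) = 0.0073 bits

JSD(P||Q) = 0.5 × 0.0072 + 0.5 × 0.0073 = 0.0073 bits

Unlike KL divergence, JSD is symmetric and bounded: 0 ≤ JSD ≤ log(2).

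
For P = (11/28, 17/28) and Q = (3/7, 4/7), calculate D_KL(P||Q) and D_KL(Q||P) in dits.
D_KL(P||Q) = 0.0011, D_KL(Q||P) = 0.0011

KL divergence is not symmetric: D_KL(P||Q) ≠ D_KL(Q||P) in general.

D_KL(P||Q) = 0.0011 dits
D_KL(Q||P) = 0.0011 dits

In this case they happen to be equal (to 4 decimal places).

This asymmetry is why KL divergence is not a true distance metric.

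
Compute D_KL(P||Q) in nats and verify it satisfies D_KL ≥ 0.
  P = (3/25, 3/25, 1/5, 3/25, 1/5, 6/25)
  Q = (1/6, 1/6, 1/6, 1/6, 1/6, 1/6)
0.0422 nats

KL divergence satisfies the Gibbs inequality: D_KL(P||Q) ≥ 0 for all distributions P, Q.

D_KL(P||Q) = Σ p(x) log(p(x)/q(x))
Term by term:
  x=0: 3/25 × log_e[(3/25)/(1/6)] = -0.0394
  x=1: 3/25 × log_e[(3/25)/(1/6)] = -0.0394
  x=2: 1/5 × log_e[(1/5)/(1/6)] = 0.0365
  x=3: 3/25 × log_e[(3/25)/(1/6)] = -0.0394
  x=4: 1/5 × log_e[(1/5)/(1/6)] = 0.0365
  x=5: 6/25 × log_e[(6/25)/(1/6)] = 0.0875
D_KL(P||Q) = 0.0422 nats

D_KL(P||Q) = 0.0422 ≥ 0 ✓

This non-negativity is a fundamental property: relative entropy cannot be negative because it measures how different Q is from P.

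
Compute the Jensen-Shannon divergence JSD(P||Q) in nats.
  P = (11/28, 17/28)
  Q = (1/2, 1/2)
0.0058 nats

Jensen-Shannon divergence is:
JSD(P||Q) = 0.5 × D_KL(P||M) + 0.5 × D_KL(Q||M)
where M = 0.5 × (P + Q) is the mixture distribution.

M = 0.5 × (11/28, 17/28) + 0.5 × (1/2, 1/2) = (0.446429, 0.553571)

D_KL(P||M) = 0.0059 nats
D_KL(Q||M) = 0.0058 nats

JSD(P||Q) = 0.5 × 0.0059 + 0.5 × 0.0058 = 0.0058 nats

Unlike KL divergence, JSD is symmetric and bounded: 0 ≤ JSD ≤ log(2).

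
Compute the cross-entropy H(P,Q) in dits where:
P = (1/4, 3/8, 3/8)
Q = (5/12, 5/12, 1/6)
0.5294 dits

Cross-entropy: H(P,Q) = -Σ p(x) log q(x)

Alternatively: H(P,Q) = H(P) + D_KL(P||Q)
H(P) = 0.4700 dits
D_KL(P||Q) = 0.0594 dits

H(P,Q) = 0.4700 + 0.0594 = 0.5294 dits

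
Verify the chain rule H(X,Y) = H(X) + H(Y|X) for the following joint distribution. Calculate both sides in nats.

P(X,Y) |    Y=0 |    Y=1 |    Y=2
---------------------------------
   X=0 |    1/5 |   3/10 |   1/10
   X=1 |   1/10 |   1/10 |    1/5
H(X,Y) = 1.6957, H(X) = 0.6730, H(Y|X) = 1.0227 (all in nats)

Chain rule: H(X,Y) = H(X) + H(Y|X)

Left side — joint entropy directly:
H(X,Y) = -Σ p(x,y) log p(x,y) = 1.6957 nats

Right side — compute H(Y|X) from the conditional distributions:
P(X) = (3/5, 2/5), so H(X) = 0.6730 nats
H(Y|X) = Σ_x P(X=x) · H(Y|X=x):
  P(Y|X=0) = (1/3, 1/2, 1/6), H(Y|X=0) = 1.0114, weight P(X=0) = 3/5
  P(Y|X=1) = (1/4, 1/4, 1/2), H(Y|X=1) = 1.0397, weight P(X=1) = 2/5
H(Y|X) = 1.0227 nats

H(X) + H(Y|X) = 0.6730 + 1.0227 = 1.6957 nats

Both sides equal 1.6957 nats. ✓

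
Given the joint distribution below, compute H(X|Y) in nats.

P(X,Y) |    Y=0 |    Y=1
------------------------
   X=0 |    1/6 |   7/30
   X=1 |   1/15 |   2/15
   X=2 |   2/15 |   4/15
1.0513 nats

Using the chain rule: H(X|Y) = H(X,Y) - H(Y)

First, compute H(X,Y) = 1.7085 nats

Marginal P(Y) = (11/30, 19/30)
H(Y) = 0.6572 nats

H(X|Y) = H(X,Y) - H(Y) = 1.7085 - 0.6572 = 1.0513 nats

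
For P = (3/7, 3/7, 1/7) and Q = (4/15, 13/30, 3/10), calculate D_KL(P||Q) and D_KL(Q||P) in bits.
D_KL(P||Q) = 0.1336, D_KL(Q||P) = 0.1455

KL divergence is not symmetric: D_KL(P||Q) ≠ D_KL(Q||P) in general.

D_KL(P||Q) = 0.1336 bits
D_KL(Q||P) = 0.1455 bits

No, they are not equal!

This asymmetry is why KL divergence is not a true distance metric.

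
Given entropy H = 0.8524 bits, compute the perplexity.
1.8055

Perplexity is 2^H (or exp(H) for natural log).

H = 0.8524 bits
Perplexity = 2^0.8524 = 1.8055

Interpretation: The model's uncertainty is equivalent to choosing uniformly among 1.8 options.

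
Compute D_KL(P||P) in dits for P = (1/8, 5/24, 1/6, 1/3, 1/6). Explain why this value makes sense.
0.0000 dits

KL divergence satisfies the Gibbs inequality: D_KL(P||Q) ≥ 0 for all distributions P, Q.

D_KL(P||Q) = Σ p(x) log(p(x)/q(x))
Each term is p(x) × log_10(p(x)/p(x)) = p(x) × log_10(1) = 0, so the sum is 0.
D_KL(P||Q) = 0.0000 dits

When P = Q, the KL divergence is exactly 0, as there is no 'divergence' between identical distributions.

This non-negativity is a fundamental property: relative entropy cannot be negative because it measures how different Q is from P.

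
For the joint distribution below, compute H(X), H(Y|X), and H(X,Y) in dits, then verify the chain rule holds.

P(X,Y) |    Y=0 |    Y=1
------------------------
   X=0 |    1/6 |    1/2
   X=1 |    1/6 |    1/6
H(X,Y) = 0.5396, H(X) = 0.2764, H(Y|X) = 0.2632 (all in dits)

Chain rule: H(X,Y) = H(X) + H(Y|X)

Left side — joint entropy directly:
H(X,Y) = -Σ p(x,y) log p(x,y) = 0.5396 dits

Right side — compute H(Y|X) from the conditional distributions:
P(X) = (2/3, 1/3), so H(X) = 0.2764 dits
H(Y|X) = Σ_x P(X=x) · H(Y|X=x):
  P(Y|X=0) = (1/4, 3/4), H(Y|X=0) = 0.2442, weight P(X=0) = 2/3
  P(Y|X=1) = (1/2, 1/2), H(Y|X=1) = 0.3010, weight P(X=1) = 1/3
H(Y|X) = 0.2632 dits

H(X) + H(Y|X) = 0.2764 + 0.2632 = 0.5396 dits

Both sides equal 0.5396 dits. ✓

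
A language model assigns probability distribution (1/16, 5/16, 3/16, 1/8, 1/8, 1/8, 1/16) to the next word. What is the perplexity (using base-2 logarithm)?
6.0722

Perplexity is 2^H (or exp(H) for natural log).

First, H = -Σ p log p = 2.6022 bits
Perplexity = 2^2.6022 = 6.0722

Interpretation: The model's uncertainty is equivalent to choosing uniformly among 6.1 options.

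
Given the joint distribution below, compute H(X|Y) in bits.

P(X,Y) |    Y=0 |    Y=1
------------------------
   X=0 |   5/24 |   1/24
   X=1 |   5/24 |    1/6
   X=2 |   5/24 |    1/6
1.5127 bits

Using the chain rule: H(X|Y) = H(X,Y) - H(Y)

First, compute H(X,Y) = 2.4671 bits

Marginal P(Y) = (5/8, 3/8)
H(Y) = 0.9544 bits

H(X|Y) = H(X,Y) - H(Y) = 2.4671 - 0.9544 = 1.5127 bits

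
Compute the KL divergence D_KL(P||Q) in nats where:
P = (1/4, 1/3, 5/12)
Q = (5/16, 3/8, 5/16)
0.0248 nats

KL divergence: D_KL(P||Q) = Σ p(x) log(p(x)/q(x))

Computing term by term:
  x=0: 1/4 × log_e[(1/4)/(5/16)] = 1/4 × -0.2231 = -0.0558
  x=1: 1/3 × log_e[(1/3)/(3/8)] = 1/3 × -0.1178 = -0.0393
  x=2: 5/12 × log_e[(5/12)/(5/16)] = 5/12 × 0.2877 = 0.1199

D_KL(P||Q) = 0.0248 nats

Note: KL divergence is always non-negative and equals 0 iff P = Q.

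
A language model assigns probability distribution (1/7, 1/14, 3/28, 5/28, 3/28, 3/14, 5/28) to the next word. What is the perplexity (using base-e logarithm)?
6.6226

Perplexity is e^H (or exp(H) for natural log).

First, H = -Σ p log p = 1.8905 nats
Perplexity = e^1.8905 = 6.6226

Interpretation: The model's uncertainty is equivalent to choosing uniformly among 6.6 options.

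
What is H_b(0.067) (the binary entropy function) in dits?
0.1068 dits

The binary entropy function is:
H(p) = -p log(p) - (1-p) log(1-p)

H(0.067) = -0.067 × log_10(0.067) - 0.933 × log_10(0.933)
H(0.067) = 0.1068 dits

Note: Binary entropy is maximized at p=0.5 (H=1 bit) and minimized at p=0 or p=1 (H=0).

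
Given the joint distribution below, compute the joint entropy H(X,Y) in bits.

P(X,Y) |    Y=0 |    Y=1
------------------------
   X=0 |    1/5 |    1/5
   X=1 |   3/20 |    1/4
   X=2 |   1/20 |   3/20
2.4660 bits

Joint entropy is H(X,Y) = -Σ_{x,y} p(x,y) log p(x,y).

Summing over all non-zero entries:
H(X,Y) = -[1/5·log_2(1/5) + 1/5·log_2(1/5) + 3/20·log_2(3/20) + 1/4·log_2(1/4) + 1/20·log_2(1/20) + 3/20·log_2(3/20)]
H(X,Y) = 2.4660 bits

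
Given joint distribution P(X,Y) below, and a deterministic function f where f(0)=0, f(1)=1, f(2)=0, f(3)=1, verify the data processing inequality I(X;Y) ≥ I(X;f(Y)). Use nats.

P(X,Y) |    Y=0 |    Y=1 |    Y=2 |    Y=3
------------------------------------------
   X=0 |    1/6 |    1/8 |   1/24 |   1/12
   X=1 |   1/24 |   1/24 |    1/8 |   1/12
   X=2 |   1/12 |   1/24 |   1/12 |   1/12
I(X;Y) = 0.0793, I(X;f(Y)) = 0.0025, inequality holds: 0.0793 ≥ 0.0025

Data Processing Inequality: For any Markov chain X → Y → Z, we have I(X;Y) ≥ I(X;Z).

Here Z = f(Y) is a deterministic function of Y, forming X → Y → Z.

Original I(X;Y) = 0.0793 nats

After applying f:
P(X,Z) where Z=f(Y):
- P(X,Z=0) = P(X,Y=0) + P(X,Y=2)
- P(X,Z=1) = P(X,Y=1) + P(X,Y=3)

I(X;Z) = I(X;f(Y)) = 0.0025 nats

Verification: 0.0793 ≥ 0.0025 ✓

Information cannot be created by processing; the function f can only lose information about X.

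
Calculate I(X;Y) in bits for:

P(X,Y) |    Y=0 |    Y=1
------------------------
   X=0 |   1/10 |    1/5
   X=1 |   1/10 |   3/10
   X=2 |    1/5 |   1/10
0.0955 bits

Mutual information: I(X;Y) = H(X) + H(Y) - H(X,Y)

Marginals:
P(X) = (3/10, 2/5, 3/10), H(X) = 1.5710 bits
P(Y) = (2/5, 3/5), H(Y) = 0.9710 bits

Joint entropy: H(X,Y) = 2.4464 bits

I(X;Y) = 1.5710 + 0.9710 - 2.4464 = 0.0955 bits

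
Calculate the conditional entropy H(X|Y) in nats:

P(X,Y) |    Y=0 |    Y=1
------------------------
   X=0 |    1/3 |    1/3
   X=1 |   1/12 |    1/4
0.6069 nats

Using the chain rule: H(X|Y) = H(X,Y) - H(Y)

First, compute H(X,Y) = 1.2861 nats

Marginal P(Y) = (5/12, 7/12)
H(Y) = 0.6792 nats

H(X|Y) = H(X,Y) - H(Y) = 1.2861 - 0.6792 = 0.6069 nats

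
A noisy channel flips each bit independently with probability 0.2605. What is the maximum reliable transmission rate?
0.1725 bits

For a binary symmetric channel (BSC) with error probability p:
Capacity C = 1 - H(p) bits per symbol

where H(p) = -p log₂(p) - (1-p) log₂(1-p) is the binary entropy function.

H(0.2605) = 0.8275 bits
C = 1 - 0.8275 = 0.1725 bits per symbol

This means we can reliably transmit up to 0.1725 bits of information per channel use.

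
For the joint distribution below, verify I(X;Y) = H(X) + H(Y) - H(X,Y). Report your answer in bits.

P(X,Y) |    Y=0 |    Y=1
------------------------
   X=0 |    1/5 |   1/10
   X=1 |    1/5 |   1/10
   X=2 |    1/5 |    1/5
I(X;Y) = 0.0200 bits

Mutual information has multiple equivalent forms:
- I(X;Y) = H(X) - H(X|Y)
- I(X;Y) = H(Y) - H(Y|X)
- I(X;Y) = H(X) + H(Y) - H(X,Y)

Computing all quantities:
H(X) = 1.5710, H(Y) = 0.9710, H(X,Y) = 2.5219
H(X|Y) = 1.5510, H(Y|X) = 0.9510

Verification:
H(X) - H(X|Y) = 1.5710 - 1.5510 = 0.0200
H(Y) - H(Y|X) = 0.9710 - 0.9510 = 0.0200
H(X) + H(Y) - H(X,Y) = 1.5710 + 0.9710 - 2.5219 = 0.0200

All forms give I(X;Y) = 0.0200 bits. ✓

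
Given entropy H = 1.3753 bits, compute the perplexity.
2.5942

Perplexity is 2^H (or exp(H) for natural log).

H = 1.3753 bits
Perplexity = 2^1.3753 = 2.5942

Interpretation: The model's uncertainty is equivalent to choosing uniformly among 2.6 options.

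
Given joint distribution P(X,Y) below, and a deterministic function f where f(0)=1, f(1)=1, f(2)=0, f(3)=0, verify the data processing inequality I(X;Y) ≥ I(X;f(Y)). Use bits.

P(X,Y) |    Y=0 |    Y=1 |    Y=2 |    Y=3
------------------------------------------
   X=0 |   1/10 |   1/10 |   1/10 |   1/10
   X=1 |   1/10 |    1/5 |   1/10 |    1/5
I(X;Y) = 0.0200, I(X;f(Y)) = 0.0000, inequality holds: 0.0200 ≥ 0.0000

Data Processing Inequality: For any Markov chain X → Y → Z, we have I(X;Y) ≥ I(X;Z).

Here Z = f(Y) is a deterministic function of Y, forming X → Y → Z.

Original I(X;Y) = 0.0200 bits

After applying f:
P(X,Z) where Z=f(Y):
- P(X,Z=0) = P(X,Y=2) + P(X,Y=3)
- P(X,Z=1) = P(X,Y=0) + P(X,Y=1)

I(X;Z) = I(X;f(Y)) = 0.0000 bits

Verification: 0.0200 ≥ 0.0000 ✓

Information cannot be created by processing; the function f can only lose information about X.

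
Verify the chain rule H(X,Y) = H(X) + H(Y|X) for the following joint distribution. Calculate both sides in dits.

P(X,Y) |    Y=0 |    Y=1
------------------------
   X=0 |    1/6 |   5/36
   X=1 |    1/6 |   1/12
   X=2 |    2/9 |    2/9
H(X,Y) = 0.7587, H(X) = 0.4644, H(Y|X) = 0.2943 (all in dits)

Chain rule: H(X,Y) = H(X) + H(Y|X)

Left side — joint entropy directly:
H(X,Y) = -Σ p(x,y) log p(x,y) = 0.7587 dits

Right side — compute H(Y|X) from the conditional distributions:
P(X) = (11/36, 1/4, 4/9), so H(X) = 0.4644 dits
H(Y|X) = Σ_x P(X=x) · H(Y|X=x):
  P(Y|X=0) = (6/11, 5/11), H(Y|X=0) = 0.2992, weight P(X=0) = 11/36
  P(Y|X=1) = (2/3, 1/3), H(Y|X=1) = 0.2764, weight P(X=1) = 1/4
  P(Y|X=2) = (1/2, 1/2), H(Y|X=2) = 0.3010, weight P(X=2) = 4/9
H(Y|X) = 0.2943 dits

H(X) + H(Y|X) = 0.4644 + 0.2943 = 0.7587 dits

Both sides equal 0.7587 dits. ✓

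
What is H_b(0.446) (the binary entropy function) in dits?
0.2985 dits

The binary entropy function is:
H(p) = -p log(p) - (1-p) log(1-p)

H(0.446) = -0.446 × log_10(0.446) - 0.554 × log_10(0.554)
H(0.446) = 0.2985 dits

Note: Binary entropy is maximized at p=0.5 (H=1 bit) and minimized at p=0 or p=1 (H=0).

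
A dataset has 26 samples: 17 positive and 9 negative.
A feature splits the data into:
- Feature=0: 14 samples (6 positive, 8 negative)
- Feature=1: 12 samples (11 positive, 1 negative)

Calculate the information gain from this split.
0.2091 bits

Information Gain = H(Y) - H(Y|Feature)

Before split:
P(positive) = 17/26 = 0.6538
H(Y) = 0.9306 bits

After split:
Feature=0: H = 0.9852 bits (weight = 14/26)
Feature=1: H = 0.4138 bits (weight = 12/26)
H(Y|Feature) = (14/26)×0.9852 + (12/26)×0.4138 = 0.7215 bits

Information Gain = 0.9306 - 0.7215 = 0.2091 bits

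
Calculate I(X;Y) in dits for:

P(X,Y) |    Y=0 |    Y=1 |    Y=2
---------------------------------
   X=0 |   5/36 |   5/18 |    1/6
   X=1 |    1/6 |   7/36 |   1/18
0.0103 dits

Mutual information: I(X;Y) = H(X) + H(Y) - H(X,Y)

Marginals:
P(X) = (7/12, 5/12), H(X) = 0.2950 dits
P(Y) = (11/36, 17/36, 2/9), H(Y) = 0.4564 dits

Joint entropy: H(X,Y) = 0.7410 dits

I(X;Y) = 0.2950 + 0.4564 - 0.7410 = 0.0103 dits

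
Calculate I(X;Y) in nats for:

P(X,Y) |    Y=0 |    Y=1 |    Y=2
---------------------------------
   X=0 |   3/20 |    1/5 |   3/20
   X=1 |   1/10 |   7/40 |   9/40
0.0134 nats

Mutual information: I(X;Y) = H(X) + H(Y) - H(X,Y)

Marginals:
P(X) = (1/2, 1/2), H(X) = 0.6931 nats
P(Y) = (1/4, 3/8, 3/8), H(Y) = 1.0822 nats

Joint entropy: H(X,Y) = 1.7619 nats

I(X;Y) = 0.6931 + 1.0822 - 1.7619 = 0.0134 nats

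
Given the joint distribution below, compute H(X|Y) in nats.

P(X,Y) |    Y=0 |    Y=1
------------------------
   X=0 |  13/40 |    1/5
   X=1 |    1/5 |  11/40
0.6722 nats

Using the chain rule: H(X|Y) = H(X,Y) - H(Y)

First, compute H(X,Y) = 1.3641 nats

Marginal P(Y) = (21/40, 19/40)
H(Y) = 0.6919 nats

H(X|Y) = H(X,Y) - H(Y) = 1.3641 - 0.6919 = 0.6722 nats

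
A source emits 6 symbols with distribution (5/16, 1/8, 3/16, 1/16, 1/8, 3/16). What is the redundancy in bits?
0.1549 bits

Redundancy measures how far a source is from maximum entropy:
R = H_max - H(X)

Maximum entropy for 6 symbols: H_max = log_2(6) = 2.5850 bits
Actual entropy: H(X) = 2.4300 bits
Redundancy: R = 2.5850 - 2.4300 = 0.1549 bits

This redundancy represents potential for compression: the source could be compressed by 0.1549 bits per symbol.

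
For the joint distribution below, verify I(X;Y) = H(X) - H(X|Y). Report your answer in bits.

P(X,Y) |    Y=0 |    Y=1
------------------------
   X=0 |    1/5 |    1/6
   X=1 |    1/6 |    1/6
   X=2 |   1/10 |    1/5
I(X;Y) = 0.0235 bits

Mutual information has multiple equivalent forms:
- I(X;Y) = H(X) - H(X|Y)
- I(X;Y) = H(Y) - H(Y|X)
- I(X;Y) = H(X) + H(Y) - H(X,Y)

Computing all quantities:
H(X) = 1.5801, H(Y) = 0.9968, H(X,Y) = 2.5534
H(X|Y) = 1.5567, H(Y|X) = 0.9733

Verification:
H(X) - H(X|Y) = 1.5801 - 1.5567 = 0.0235
H(Y) - H(Y|X) = 0.9968 - 0.9733 = 0.0235
H(X) + H(Y) - H(X,Y) = 1.5801 + 0.9968 - 2.5534 = 0.0235

All forms give I(X;Y) = 0.0235 bits. ✓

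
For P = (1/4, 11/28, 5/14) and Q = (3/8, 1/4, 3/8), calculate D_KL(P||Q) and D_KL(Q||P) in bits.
D_KL(P||Q) = 0.0848, D_KL(Q||P) = 0.0827

KL divergence is not symmetric: D_KL(P||Q) ≠ D_KL(Q||P) in general.

D_KL(P||Q) = 0.0848 bits
D_KL(Q||P) = 0.0827 bits

No, they are not equal!

This asymmetry is why KL divergence is not a true distance metric.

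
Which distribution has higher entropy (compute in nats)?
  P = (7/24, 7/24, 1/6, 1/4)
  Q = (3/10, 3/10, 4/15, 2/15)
P

Computing entropies in nats:
H(P) = 1.3640
H(Q) = 1.3435

Distribution P has higher entropy.

Intuition: The distribution closer to uniform (more spread out) has higher entropy.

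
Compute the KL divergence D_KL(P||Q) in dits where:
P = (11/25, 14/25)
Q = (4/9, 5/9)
0.0000 dits

KL divergence: D_KL(P||Q) = Σ p(x) log(p(x)/q(x))

Computing term by term:
  x=0: 11/25 × log_10[(11/25)/(4/9)] = 11/25 × -0.0044 = -0.0019
  x=1: 14/25 × log_10[(14/25)/(5/9)] = 14/25 × 0.0035 = 0.0019

D_KL(P||Q) = 0.0000 dits

Note: KL divergence is always non-negative and equals 0 iff P = Q.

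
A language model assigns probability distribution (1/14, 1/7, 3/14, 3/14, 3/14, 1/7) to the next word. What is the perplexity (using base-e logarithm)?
5.6676

Perplexity is e^H (or exp(H) for natural log).

First, H = -Σ p log p = 1.7348 nats
Perplexity = e^1.7348 = 5.6676

Interpretation: The model's uncertainty is equivalent to choosing uniformly among 5.7 options.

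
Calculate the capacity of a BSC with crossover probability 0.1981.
0.2819 bits

For a binary symmetric channel (BSC) with error probability p:
Capacity C = 1 - H(p) bits per symbol

where H(p) = -p log₂(p) - (1-p) log₂(1-p) is the binary entropy function.

H(0.1981) = 0.7181 bits
C = 1 - 0.7181 = 0.2819 bits per symbol

This means we can reliably transmit up to 0.2819 bits of information per channel use.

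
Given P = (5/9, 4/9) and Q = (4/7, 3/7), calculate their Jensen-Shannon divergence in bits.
0.0002 bits

Jensen-Shannon divergence is:
JSD(P||Q) = 0.5 × D_KL(P||M) + 0.5 × D_KL(Q||M)
where M = 0.5 × (P + Q) is the mixture distribution.

M = 0.5 × (5/9, 4/9) + 0.5 × (4/7, 3/7) = (0.563492, 0.436508)

D_KL(P||M) = 0.0002 bits
D_KL(Q||M) = 0.0002 bits

JSD(P||Q) = 0.5 × 0.0002 + 0.5 × 0.0002 = 0.0002 bits

Unlike KL divergence, JSD is symmetric and bounded: 0 ≤ JSD ≤ log(2).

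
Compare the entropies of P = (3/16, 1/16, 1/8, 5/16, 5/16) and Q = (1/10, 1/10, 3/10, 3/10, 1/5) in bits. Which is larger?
Q

Computing entropies in bits:
H(P) = 2.1266
H(Q) = 2.1710

Distribution Q has higher entropy.

Intuition: The distribution closer to uniform (more spread out) has higher entropy.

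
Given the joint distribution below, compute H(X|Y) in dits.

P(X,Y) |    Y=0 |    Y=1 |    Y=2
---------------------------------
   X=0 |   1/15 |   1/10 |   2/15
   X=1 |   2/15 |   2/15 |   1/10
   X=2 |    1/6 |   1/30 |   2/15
0.4514 dits

Using the chain rule: H(X|Y) = H(X,Y) - H(Y)

First, compute H(X,Y) = 0.9240 dits

Marginal P(Y) = (11/30, 4/15, 11/30)
H(Y) = 0.4726 dits

H(X|Y) = H(X,Y) - H(Y) = 0.9240 - 0.4726 = 0.4514 dits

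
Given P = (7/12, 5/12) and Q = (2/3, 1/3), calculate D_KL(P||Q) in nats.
0.0151 nats

KL divergence: D_KL(P||Q) = Σ p(x) log(p(x)/q(x))

Computing term by term:
  x=0: 7/12 × log_e[(7/12)/(2/3)] = 7/12 × -0.1335 = -0.0779
  x=1: 5/12 × log_e[(5/12)/(1/3)] = 5/12 × 0.2231 = 0.0930

D_KL(P||Q) = 0.0151 nats

Note: KL divergence is always non-negative and equals 0 iff P = Q.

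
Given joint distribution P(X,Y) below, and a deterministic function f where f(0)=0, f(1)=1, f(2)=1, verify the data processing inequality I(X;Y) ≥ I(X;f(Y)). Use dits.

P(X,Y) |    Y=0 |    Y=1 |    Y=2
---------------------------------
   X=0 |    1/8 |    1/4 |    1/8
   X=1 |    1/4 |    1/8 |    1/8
I(X;Y) = 0.0184, I(X;f(Y)) = 0.0147, inequality holds: 0.0184 ≥ 0.0147

Data Processing Inequality: For any Markov chain X → Y → Z, we have I(X;Y) ≥ I(X;Z).

Here Z = f(Y) is a deterministic function of Y, forming X → Y → Z.

Original I(X;Y) = 0.0184 dits

After applying f:
P(X,Z) where Z=f(Y):
- P(X,Z=0) = P(X,Y=0)
- P(X,Z=1) = P(X,Y=1) + P(X,Y=2)

I(X;Z) = I(X;f(Y)) = 0.0147 dits

Verification: 0.0184 ≥ 0.0147 ✓

Information cannot be created by processing; the function f can only lose information about X.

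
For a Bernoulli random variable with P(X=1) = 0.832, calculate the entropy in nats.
0.4527 nats

The binary entropy function is:
H(p) = -p log(p) - (1-p) log(1-p)

H(0.832) = -0.832 × log_e(0.832) - 0.168 × log_e(0.168)
H(0.832) = 0.4527 nats

Note: Binary entropy is maximized at p=0.5 (H=1 bit) and minimized at p=0 or p=1 (H=0).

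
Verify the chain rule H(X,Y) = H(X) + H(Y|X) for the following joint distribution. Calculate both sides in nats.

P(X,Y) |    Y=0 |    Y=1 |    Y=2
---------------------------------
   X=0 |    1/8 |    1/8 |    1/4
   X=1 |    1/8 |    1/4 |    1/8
H(X,Y) = 1.7329, H(X) = 0.6931, H(Y|X) = 1.0397 (all in nats)

Chain rule: H(X,Y) = H(X) + H(Y|X)

Left side — joint entropy directly:
H(X,Y) = -Σ p(x,y) log p(x,y) = 1.7329 nats

Right side — compute H(Y|X) from the conditional distributions:
P(X) = (1/2, 1/2), so H(X) = 0.6931 nats
H(Y|X) = Σ_x P(X=x) · H(Y|X=x):
  P(Y|X=0) = (1/4, 1/4, 1/2), H(Y|X=0) = 1.0397, weight P(X=0) = 1/2
  P(Y|X=1) = (1/4, 1/2, 1/4), H(Y|X=1) = 1.0397, weight P(X=1) = 1/2
H(Y|X) = 1.0397 nats

H(X) + H(Y|X) = 0.6931 + 1.0397 = 1.7329 nats

Both sides equal 1.7329 nats. ✓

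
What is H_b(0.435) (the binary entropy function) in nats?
0.6847 nats

The binary entropy function is:
H(p) = -p log(p) - (1-p) log(1-p)

H(0.435) = -0.435 × log_e(0.435) - 0.565 × log_e(0.565)
H(0.435) = 0.6847 nats

Note: Binary entropy is maximized at p=0.5 (H=1 bit) and minimized at p=0 or p=1 (H=0).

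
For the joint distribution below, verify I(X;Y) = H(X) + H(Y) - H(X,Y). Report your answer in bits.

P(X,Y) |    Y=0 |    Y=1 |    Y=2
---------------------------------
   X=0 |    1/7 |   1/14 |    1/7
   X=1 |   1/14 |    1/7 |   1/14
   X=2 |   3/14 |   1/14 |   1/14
I(X;Y) = 0.0949 bits

Mutual information has multiple equivalent forms:
- I(X;Y) = H(X) - H(X|Y)
- I(X;Y) = H(Y) - H(Y|X)
- I(X;Y) = H(X) + H(Y) - H(X,Y)

Computing all quantities:
H(X) = 1.5774, H(Y) = 1.5567, H(X,Y) = 3.0391
H(X|Y) = 1.4825, H(Y|X) = 1.4617

Verification:
H(X) - H(X|Y) = 1.5774 - 1.4825 = 0.0949
H(Y) - H(Y|X) = 1.5567 - 1.4617 = 0.0949
H(X) + H(Y) - H(X,Y) = 1.5774 + 1.5567 - 3.0391 = 0.0949

All forms give I(X;Y) = 0.0949 bits. ✓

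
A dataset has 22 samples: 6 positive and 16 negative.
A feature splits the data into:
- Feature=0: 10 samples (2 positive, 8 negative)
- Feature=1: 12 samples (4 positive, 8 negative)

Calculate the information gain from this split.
0.0163 bits

Information Gain = H(Y) - H(Y|Feature)

Before split:
P(positive) = 6/22 = 0.2727
H(Y) = 0.8454 bits

After split:
Feature=0: H = 0.7219 bits (weight = 10/22)
Feature=1: H = 0.9183 bits (weight = 12/22)
H(Y|Feature) = (10/22)×0.7219 + (12/22)×0.9183 = 0.8290 bits

Information Gain = 0.8454 - 0.8290 = 0.0163 bits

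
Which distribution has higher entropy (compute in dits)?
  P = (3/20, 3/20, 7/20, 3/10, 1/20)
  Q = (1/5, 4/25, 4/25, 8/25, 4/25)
Q

Computing entropies in dits:
H(P) = 0.6287
H(Q) = 0.6802

Distribution Q has higher entropy.

Intuition: The distribution closer to uniform (more spread out) has higher entropy.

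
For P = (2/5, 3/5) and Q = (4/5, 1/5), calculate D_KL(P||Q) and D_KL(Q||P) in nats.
D_KL(P||Q) = 0.3819, D_KL(Q||P) = 0.3348

KL divergence is not symmetric: D_KL(P||Q) ≠ D_KL(Q||P) in general.

D_KL(P||Q) = 0.3819 nats
D_KL(Q||P) = 0.3348 nats

No, they are not equal!

This asymmetry is why KL divergence is not a true distance metric.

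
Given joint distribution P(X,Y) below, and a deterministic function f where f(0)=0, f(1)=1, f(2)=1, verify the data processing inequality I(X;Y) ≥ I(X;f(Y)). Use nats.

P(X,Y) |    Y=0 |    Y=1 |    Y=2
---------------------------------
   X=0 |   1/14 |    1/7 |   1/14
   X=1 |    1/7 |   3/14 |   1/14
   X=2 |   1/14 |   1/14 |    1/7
I(X;Y) = 0.0514, I(X;f(Y)) = 0.0041, inequality holds: 0.0514 ≥ 0.0041

Data Processing Inequality: For any Markov chain X → Y → Z, we have I(X;Y) ≥ I(X;Z).

Here Z = f(Y) is a deterministic function of Y, forming X → Y → Z.

Original I(X;Y) = 0.0514 nats

After applying f:
P(X,Z) where Z=f(Y):
- P(X,Z=0) = P(X,Y=0)
- P(X,Z=1) = P(X,Y=1) + P(X,Y=2)

I(X;Z) = I(X;f(Y)) = 0.0041 nats

Verification: 0.0514 ≥ 0.0041 ✓

Information cannot be created by processing; the function f can only lose information about X.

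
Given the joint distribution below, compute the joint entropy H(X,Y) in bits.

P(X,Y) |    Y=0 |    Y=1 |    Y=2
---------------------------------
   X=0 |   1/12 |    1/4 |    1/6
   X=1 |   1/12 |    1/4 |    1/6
2.4591 bits

Joint entropy is H(X,Y) = -Σ_{x,y} p(x,y) log p(x,y).

Summing over all non-zero entries:
H(X,Y) = -[1/12·log_2(1/12) + 1/4·log_2(1/4) + 1/6·log_2(1/6) + 1/12·log_2(1/12) + 1/4·log_2(1/4) + 1/6·log_2(1/6)]
H(X,Y) = 2.4591 bits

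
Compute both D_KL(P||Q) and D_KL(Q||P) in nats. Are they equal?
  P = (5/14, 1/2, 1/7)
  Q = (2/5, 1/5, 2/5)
D_KL(P||Q) = 0.2706, D_KL(Q||P) = 0.2739

KL divergence is not symmetric: D_KL(P||Q) ≠ D_KL(Q||P) in general.

D_KL(P||Q) = 0.2706 nats
D_KL(Q||P) = 0.2739 nats

No, they are not equal!

This asymmetry is why KL divergence is not a true distance metric.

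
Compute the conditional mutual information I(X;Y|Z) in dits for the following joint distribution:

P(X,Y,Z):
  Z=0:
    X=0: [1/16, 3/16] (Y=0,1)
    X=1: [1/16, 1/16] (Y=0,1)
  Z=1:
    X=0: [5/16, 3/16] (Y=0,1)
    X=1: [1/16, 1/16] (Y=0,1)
0.0064 dits

Conditional mutual information: I(X;Y|Z) = H(X|Z) + H(Y|Z) - H(X,Y|Z)

H(Z) = 0.2873
H(X,Z) = 0.5268 → H(X|Z) = 0.2395
H(Y,Z) = 0.5737 → H(Y|Z) = 0.2863
H(X,Y,Z) = 0.8068 → H(X,Y|Z) = 0.5195

I(X;Y|Z) = 0.2395 + 0.2863 - 0.5195 = 0.0064 dits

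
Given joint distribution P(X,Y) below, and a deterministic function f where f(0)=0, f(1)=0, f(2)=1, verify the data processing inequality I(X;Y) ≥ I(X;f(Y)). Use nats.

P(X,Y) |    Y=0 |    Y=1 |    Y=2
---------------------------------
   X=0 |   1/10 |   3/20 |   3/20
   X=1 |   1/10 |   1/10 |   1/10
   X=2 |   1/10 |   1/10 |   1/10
I(X;Y) = 0.0040, I(X;f(Y)) = 0.0009, inequality holds: 0.0040 ≥ 0.0009

Data Processing Inequality: For any Markov chain X → Y → Z, we have I(X;Y) ≥ I(X;Z).

Here Z = f(Y) is a deterministic function of Y, forming X → Y → Z.

Original I(X;Y) = 0.0040 nats

After applying f:
P(X,Z) where Z=f(Y):
- P(X,Z=0) = P(X,Y=0) + P(X,Y=1)
- P(X,Z=1) = P(X,Y=2)

I(X;Z) = I(X;f(Y)) = 0.0009 nats

Verification: 0.0040 ≥ 0.0009 ✓

Information cannot be created by processing; the function f can only lose information about X.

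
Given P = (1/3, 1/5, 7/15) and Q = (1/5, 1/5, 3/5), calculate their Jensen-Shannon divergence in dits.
0.0055 dits

Jensen-Shannon divergence is:
JSD(P||Q) = 0.5 × D_KL(P||M) + 0.5 × D_KL(Q||M)
where M = 0.5 × (P + Q) is the mixture distribution.

M = 0.5 × (1/3, 1/5, 7/15) + 0.5 × (1/5, 1/5, 3/5) = (4/15, 1/5, 8/15)

D_KL(P||M) = 0.0052 dits
D_KL(Q||M) = 0.0057 dits

JSD(P||Q) = 0.5 × 0.0052 + 0.5 × 0.0057 = 0.0055 dits

Unlike KL divergence, JSD is symmetric and bounded: 0 ≤ JSD ≤ log(2).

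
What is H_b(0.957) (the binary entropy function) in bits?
0.2559 bits

The binary entropy function is:
H(p) = -p log(p) - (1-p) log(1-p)

H(0.957) = -0.957 × log_2(0.957) - 0.043 × log_2(0.043)
H(0.957) = 0.2559 bits

Note: Binary entropy is maximized at p=0.5 (H=1 bit) and minimized at p=0 or p=1 (H=0).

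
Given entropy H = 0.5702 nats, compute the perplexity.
1.7686

Perplexity is e^H (or exp(H) for natural log).

H = 0.5702 nats
Perplexity = e^0.5702 = 1.7686

Interpretation: The model's uncertainty is equivalent to choosing uniformly among 1.8 options.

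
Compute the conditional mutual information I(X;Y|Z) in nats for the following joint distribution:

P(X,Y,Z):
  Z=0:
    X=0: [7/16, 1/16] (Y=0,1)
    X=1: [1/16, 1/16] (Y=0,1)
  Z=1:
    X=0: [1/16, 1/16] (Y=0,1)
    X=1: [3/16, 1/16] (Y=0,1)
0.0492 nats

Conditional mutual information: I(X;Y|Z) = H(X|Z) + H(Y|Z) - H(X,Y|Z)

H(Z) = 0.6616
H(X,Z) = 1.2130 → H(X|Z) = 0.5514
H(Y,Z) = 1.2130 → H(Y|Z) = 0.5514
H(X,Y,Z) = 1.7153 → H(X,Y|Z) = 1.0537

I(X;Y|Z) = 0.5514 + 0.5514 - 1.0537 = 0.0492 nats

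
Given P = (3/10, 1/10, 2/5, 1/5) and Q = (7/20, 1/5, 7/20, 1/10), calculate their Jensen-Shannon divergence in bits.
0.0271 bits

Jensen-Shannon divergence is:
JSD(P||Q) = 0.5 × D_KL(P||M) + 0.5 × D_KL(Q||M)
where M = 0.5 × (P + Q) is the mixture distribution.

M = 0.5 × (3/10, 1/10, 2/5, 1/5) + 0.5 × (7/20, 1/5, 7/20, 1/10) = (13/40, 3/20, 3/8, 3/20)

D_KL(P||M) = 0.0271 bits
D_KL(Q||M) = 0.0271 bits

JSD(P||Q) = 0.5 × 0.0271 + 0.5 × 0.0271 = 0.0271 bits

Unlike KL divergence, JSD is symmetric and bounded: 0 ≤ JSD ≤ log(2).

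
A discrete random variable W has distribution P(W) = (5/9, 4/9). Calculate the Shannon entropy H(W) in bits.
0.9911 bits

Shannon entropy is H(X) = -Σ p(x) log p(x).

For P = (5/9, 4/9):
H = -5/9 × log_2(5/9) -4/9 × log_2(4/9)
H = 0.9911 bits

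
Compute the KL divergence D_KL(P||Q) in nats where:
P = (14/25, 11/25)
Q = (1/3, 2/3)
0.1077 nats

KL divergence: D_KL(P||Q) = Σ p(x) log(p(x)/q(x))

Computing term by term:
  x=0: 14/25 × log_e[(14/25)/(1/3)] = 14/25 × 0.5188 = 0.2905
  x=1: 11/25 × log_e[(11/25)/(2/3)] = 11/25 × -0.4155 = -0.1828

D_KL(P||Q) = 0.1077 nats

Note: KL divergence is always non-negative and equals 0 iff P = Q.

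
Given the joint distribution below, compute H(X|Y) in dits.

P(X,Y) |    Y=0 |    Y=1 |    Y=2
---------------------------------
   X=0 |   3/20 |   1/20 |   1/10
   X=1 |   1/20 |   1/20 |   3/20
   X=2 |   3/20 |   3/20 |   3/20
0.4438 dits

Using the chain rule: H(X|Y) = H(X,Y) - H(Y)

First, compute H(X,Y) = 0.9131 dits

Marginal P(Y) = (7/20, 1/4, 2/5)
H(Y) = 0.4693 dits

H(X|Y) = H(X,Y) - H(Y) = 0.9131 - 0.4693 = 0.4438 dits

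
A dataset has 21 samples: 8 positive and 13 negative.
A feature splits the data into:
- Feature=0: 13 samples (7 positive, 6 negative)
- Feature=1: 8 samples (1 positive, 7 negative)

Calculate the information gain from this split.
0.1352 bits

Information Gain = H(Y) - H(Y|Feature)

Before split:
P(positive) = 8/21 = 0.3810
H(Y) = 0.9587 bits

After split:
Feature=0: H = 0.9957 bits (weight = 13/21)
Feature=1: H = 0.5436 bits (weight = 8/21)
H(Y|Feature) = (13/21)×0.9957 + (8/21)×0.5436 = 0.8235 bits

Information Gain = 0.9587 - 0.8235 = 0.1352 bits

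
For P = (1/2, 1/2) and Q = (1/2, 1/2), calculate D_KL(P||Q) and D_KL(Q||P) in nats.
D_KL(P||Q) = 0.0000, D_KL(Q||P) = 0.0000

KL divergence is not symmetric: D_KL(P||Q) ≠ D_KL(Q||P) in general.

D_KL(P||Q) = 0.0000 nats
D_KL(Q||P) = 0.0000 nats

In this case they happen to be equal (to 4 decimal places).

This asymmetry is why KL divergence is not a true distance metric.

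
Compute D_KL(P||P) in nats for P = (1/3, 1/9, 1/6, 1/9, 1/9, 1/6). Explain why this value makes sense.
0.0000 nats

KL divergence satisfies the Gibbs inequality: D_KL(P||Q) ≥ 0 for all distributions P, Q.

D_KL(P||Q) = Σ p(x) log(p(x)/q(x))
Each term is p(x) × log_e(p(x)/p(x)) = p(x) × log_e(1) = 0, so the sum is 0.
D_KL(P||Q) = 0.0000 nats

When P = Q, the KL divergence is exactly 0, as there is no 'divergence' between identical distributions.

This non-negativity is a fundamental property: relative entropy cannot be negative because it measures how different Q is from P.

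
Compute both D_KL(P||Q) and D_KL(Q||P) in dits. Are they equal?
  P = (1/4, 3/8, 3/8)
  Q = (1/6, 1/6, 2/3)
D_KL(P||Q) = 0.0824, D_KL(Q||P) = 0.0785

KL divergence is not symmetric: D_KL(P||Q) ≠ D_KL(Q||P) in general.

D_KL(P||Q) = 0.0824 dits
D_KL(Q||P) = 0.0785 dits

No, they are not equal!

This asymmetry is why KL divergence is not a true distance metric.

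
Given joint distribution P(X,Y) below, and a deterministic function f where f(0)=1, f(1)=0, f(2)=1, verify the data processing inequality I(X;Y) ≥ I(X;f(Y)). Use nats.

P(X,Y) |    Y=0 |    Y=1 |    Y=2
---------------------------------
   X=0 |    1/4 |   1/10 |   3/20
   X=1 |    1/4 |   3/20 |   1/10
I(X;Y) = 0.0101, I(X;f(Y)) = 0.0067, inequality holds: 0.0101 ≥ 0.0067

Data Processing Inequality: For any Markov chain X → Y → Z, we have I(X;Y) ≥ I(X;Z).

Here Z = f(Y) is a deterministic function of Y, forming X → Y → Z.

Original I(X;Y) = 0.0101 nats

After applying f:
P(X,Z) where Z=f(Y):
- P(X,Z=0) = P(X,Y=1)
- P(X,Z=1) = P(X,Y=0) + P(X,Y=2)

I(X;Z) = I(X;f(Y)) = 0.0067 nats

Verification: 0.0101 ≥ 0.0067 ✓

Information cannot be created by processing; the function f can only lose information about X.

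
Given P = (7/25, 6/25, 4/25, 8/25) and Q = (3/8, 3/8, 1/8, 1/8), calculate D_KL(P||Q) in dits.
0.0657 dits

KL divergence: D_KL(P||Q) = Σ p(x) log(p(x)/q(x))

Computing term by term:
  x=0: 7/25 × log_10[(7/25)/(3/8)] = 7/25 × -0.1269 = -0.0355
  x=1: 6/25 × log_10[(6/25)/(3/8)] = 6/25 × -0.1938 = -0.0465
  x=2: 4/25 × log_10[(4/25)/(1/8)] = 4/25 × 0.1072 = 0.0172
  x=3: 8/25 × log_10[(8/25)/(1/8)] = 8/25 × 0.4082 = 0.1306

D_KL(P||Q) = 0.0657 dits

Note: KL divergence is always non-negative and equals 0 iff P = Q.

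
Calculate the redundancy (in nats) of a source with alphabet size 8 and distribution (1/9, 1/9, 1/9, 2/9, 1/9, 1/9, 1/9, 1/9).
0.0362 nats

Redundancy measures how far a source is from maximum entropy:
R = H_max - H(X)

Maximum entropy for 8 symbols: H_max = log_e(8) = 2.0794 nats
Actual entropy: H(X) = 2.0432 nats
Redundancy: R = 2.0794 - 2.0432 = 0.0362 nats

This redundancy represents potential for compression: the source could be compressed by 0.0362 nats per symbol.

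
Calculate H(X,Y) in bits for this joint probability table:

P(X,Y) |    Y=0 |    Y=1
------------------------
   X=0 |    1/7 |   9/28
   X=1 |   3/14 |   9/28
1.9299 bits

Joint entropy is H(X,Y) = -Σ_{x,y} p(x,y) log p(x,y).

Summing over all non-zero entries:
H(X,Y) = -[1/7·log_2(1/7) + 9/28·log_2(9/28) + 3/14·log_2(3/14) + 9/28·log_2(9/28)]
H(X,Y) = 1.9299 bits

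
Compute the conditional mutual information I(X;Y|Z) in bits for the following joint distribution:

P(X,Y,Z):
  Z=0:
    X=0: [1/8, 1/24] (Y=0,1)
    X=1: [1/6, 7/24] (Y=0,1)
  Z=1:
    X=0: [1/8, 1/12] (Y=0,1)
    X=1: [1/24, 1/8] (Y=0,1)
0.0885 bits

Conditional mutual information: I(X;Y|Z) = H(X|Z) + H(Y|Z) - H(X,Y|Z)

H(Z) = 0.9544
H(X,Z) = 1.8490 → H(X|Z) = 0.8946
H(Y,Z) = 1.9491 → H(Y|Z) = 0.9946
H(X,Y,Z) = 2.7551 → H(X,Y|Z) = 1.8007

I(X;Y|Z) = 0.8946 + 0.9946 - 1.8007 = 0.0885 bits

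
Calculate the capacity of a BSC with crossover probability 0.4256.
0.0160 bits

For a binary symmetric channel (BSC) with error probability p:
Capacity C = 1 - H(p) bits per symbol

where H(p) = -p log₂(p) - (1-p) log₂(1-p) is the binary entropy function.

H(0.4256) = 0.9840 bits
C = 1 - 0.9840 = 0.0160 bits per symbol

This means we can reliably transmit up to 0.0160 bits of information per channel use.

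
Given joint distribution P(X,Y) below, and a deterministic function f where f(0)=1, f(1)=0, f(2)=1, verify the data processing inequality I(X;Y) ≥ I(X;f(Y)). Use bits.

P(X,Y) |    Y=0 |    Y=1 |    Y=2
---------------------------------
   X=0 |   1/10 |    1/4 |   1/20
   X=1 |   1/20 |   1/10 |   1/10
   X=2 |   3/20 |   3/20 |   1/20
I(X;Y) = 0.0784, I(X;f(Y)) = 0.0307, inequality holds: 0.0784 ≥ 0.0307

Data Processing Inequality: For any Markov chain X → Y → Z, we have I(X;Y) ≥ I(X;Z).

Here Z = f(Y) is a deterministic function of Y, forming X → Y → Z.

Original I(X;Y) = 0.0784 bits

After applying f:
P(X,Z) where Z=f(Y):
- P(X,Z=0) = P(X,Y=1)
- P(X,Z=1) = P(X,Y=0) + P(X,Y=2)

I(X;Z) = I(X;f(Y)) = 0.0307 bits

Verification: 0.0784 ≥ 0.0307 ✓

Information cannot be created by processing; the function f can only lose information about X.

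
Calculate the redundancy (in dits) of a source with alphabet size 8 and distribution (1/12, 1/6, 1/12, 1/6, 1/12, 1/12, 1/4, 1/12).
0.0435 dits

Redundancy measures how far a source is from maximum entropy:
R = H_max - H(X)

Maximum entropy for 8 symbols: H_max = log_10(8) = 0.9031 dits
Actual entropy: H(X) = 0.8596 dits
Redundancy: R = 0.9031 - 0.8596 = 0.0435 dits

This redundancy represents potential for compression: the source could be compressed by 0.0435 dits per symbol.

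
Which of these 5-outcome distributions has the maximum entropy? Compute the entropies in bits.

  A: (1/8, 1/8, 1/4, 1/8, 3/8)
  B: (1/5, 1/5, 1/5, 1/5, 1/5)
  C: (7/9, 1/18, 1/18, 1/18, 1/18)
B

For a discrete distribution over n outcomes, entropy is maximized by the uniform distribution.

Computing entropies:
H(A) = 2.1556 bits
H(B) = 2.3219 bits
H(C) = 1.2086 bits

The uniform distribution (where all probabilities equal 1/5) achieves the maximum entropy of log_2(5) = 2.3219 bits.

Distribution B has the highest entropy.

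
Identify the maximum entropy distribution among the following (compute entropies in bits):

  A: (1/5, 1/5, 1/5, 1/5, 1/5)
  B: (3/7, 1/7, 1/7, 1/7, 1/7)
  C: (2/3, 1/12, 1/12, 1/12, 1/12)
A

For a discrete distribution over n outcomes, entropy is maximized by the uniform distribution.

Computing entropies:
H(A) = 2.3219 bits
H(B) = 2.1281 bits
H(C) = 1.5850 bits

The uniform distribution (where all probabilities equal 1/5) achieves the maximum entropy of log_2(5) = 2.3219 bits.

Distribution A has the highest entropy.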